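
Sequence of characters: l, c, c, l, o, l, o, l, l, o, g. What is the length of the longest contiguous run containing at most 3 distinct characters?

[l] 1 distinct, len 1
[l, c] 2 distinct, len 2
[l, c, c] 2 distinct, len 3
[l, c, c, l] 2 distinct, len 4
[l, c, c, l, o] 3 distinct, len 5
[l, c, c, l, o, l] 3 distinct, len 6
[l, c, c, l, o, l, o] 3 distinct, len 7
[l, c, c, l, o, l, o, l] 3 distinct, len 8
[l, c, c, l, o, l, o, l, l] 3 distinct, len 9
[l, c, c, l, o, l, o, l, l, o] 3 distinct, len 10
[l, o, l, o, l, l, o, g] 3 distinct, len 8
Longest length with ≤3 distinct: 10.

10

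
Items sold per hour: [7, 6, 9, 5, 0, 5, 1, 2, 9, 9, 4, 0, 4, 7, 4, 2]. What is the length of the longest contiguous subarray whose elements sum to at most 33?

8

[7] sum 7 len 1
[7, 6] sum 13 len 2
[7, 6, 9] sum 22 len 3
[7, 6, 9, 5] sum 27 len 4
[7, 6, 9, 5, 0] sum 27 len 5
[7, 6, 9, 5, 0, 5] sum 32 len 6
[7, 6, 9, 5, 0, 5, 1] sum 33 len 7
[6, 9, 5, 0, 5, 1, 2] sum 28 len 7
[9, 5, 0, 5, 1, 2, 9] sum 31 len 7
[5, 0, 5, 1, 2, 9, 9] sum 31 len 7
[0, 5, 1, 2, 9, 9, 4] sum 30 len 7
[0, 5, 1, 2, 9, 9, 4, 0] sum 30 len 8
[1, 2, 9, 9, 4, 0, 4] sum 29 len 7
[9, 9, 4, 0, 4, 7] sum 33 len 6
[9, 4, 0, 4, 7, 4] sum 28 len 6
[9, 4, 0, 4, 7, 4, 2] sum 30 len 7
Longest length seen: 8.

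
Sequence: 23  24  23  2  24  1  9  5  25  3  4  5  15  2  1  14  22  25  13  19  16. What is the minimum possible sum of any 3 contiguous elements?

12

Each size-3 window and its sum:
23 24 23 → sum 70
24 23 2 → sum 49
23 2 24 → sum 49
2 24 1 → sum 27
24 1 9 → sum 34
1 9 5 → sum 15
9 5 25 → sum 39
5 25 3 → sum 33
25 3 4 → sum 32
3 4 5 → sum 12
4 5 15 → sum 24
5 15 2 → sum 22
15 2 1 → sum 18
2 1 14 → sum 17
1 14 22 → sum 37
14 22 25 → sum 61
22 25 13 → sum 60
25 13 19 → sum 57
13 19 16 → sum 48
Minimum of these is 12.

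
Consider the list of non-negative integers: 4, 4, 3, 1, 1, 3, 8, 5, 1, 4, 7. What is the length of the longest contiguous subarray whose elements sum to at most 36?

10

Extend to the right; shrink from the left whenever the sum exceeds 36:
[4] sum 4 len 1
[4, 4] sum 8 len 2
[4, 4, 3] sum 11 len 3
[4, 4, 3, 1] sum 12 len 4
[4, 4, 3, 1, 1] sum 13 len 5
[4, 4, 3, 1, 1, 3] sum 16 len 6
[4, 4, 3, 1, 1, 3, 8] sum 24 len 7
[4, 4, 3, 1, 1, 3, 8, 5] sum 29 len 8
[4, 4, 3, 1, 1, 3, 8, 5, 1] sum 30 len 9
[4, 4, 3, 1, 1, 3, 8, 5, 1, 4] sum 34 len 10
[3, 1, 1, 3, 8, 5, 1, 4, 7] sum 33 len 9
Longest length seen: 10.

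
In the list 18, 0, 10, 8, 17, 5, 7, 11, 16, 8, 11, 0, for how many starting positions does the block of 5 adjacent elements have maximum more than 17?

(18, 0, 10, 8, 17) → max 18  > 17 ✓
(0, 10, 8, 17, 5) → max 17
(10, 8, 17, 5, 7) → max 17
(8, 17, 5, 7, 11) → max 17
(17, 5, 7, 11, 16) → max 17
(5, 7, 11, 16, 8) → max 16
(7, 11, 16, 8, 11) → max 16
(11, 16, 8, 11, 0) → max 16
1 window satisfy the condition.

1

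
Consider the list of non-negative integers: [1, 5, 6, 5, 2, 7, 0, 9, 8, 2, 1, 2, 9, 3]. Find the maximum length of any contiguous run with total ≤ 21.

→ 1: sum 1, len 1
→ 5: sum 6, len 2
→ 6: sum 12, len 3
→ 5: sum 17, len 4
→ 2: sum 19, len 5
→ 7 (dropped 1, 5): sum 20, len 4
→ 0: sum 20, len 5
→ 9 (dropped 6, 5): sum 18, len 4
→ 8 (dropped 2, 7): sum 17, len 3
→ 2: sum 19, len 4
→ 1: sum 20, len 5
→ 2 (dropped 0, 9): sum 13, len 4
→ 9 (dropped 8): sum 14, len 4
→ 3: sum 17, len 5
Longest length seen: 5.

5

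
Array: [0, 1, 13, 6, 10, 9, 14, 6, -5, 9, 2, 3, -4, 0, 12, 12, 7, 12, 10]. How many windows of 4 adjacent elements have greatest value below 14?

12

[0, 1, 13, 6] → max 13  < 14 ✓
[1, 13, 6, 10] → max 13  < 14 ✓
[13, 6, 10, 9] → max 13  < 14 ✓
[6, 10, 9, 14] → max 14
[10, 9, 14, 6] → max 14
[9, 14, 6, -5] → max 14
[14, 6, -5, 9] → max 14
[6, -5, 9, 2] → max 9  < 14 ✓
[-5, 9, 2, 3] → max 9  < 14 ✓
[9, 2, 3, -4] → max 9  < 14 ✓
[2, 3, -4, 0] → max 3  < 14 ✓
[3, -4, 0, 12] → max 12  < 14 ✓
[-4, 0, 12, 12] → max 12  < 14 ✓
[0, 12, 12, 7] → max 12  < 14 ✓
[12, 12, 7, 12] → max 12  < 14 ✓
[12, 7, 12, 10] → max 12  < 14 ✓
12 windows satisfy the condition.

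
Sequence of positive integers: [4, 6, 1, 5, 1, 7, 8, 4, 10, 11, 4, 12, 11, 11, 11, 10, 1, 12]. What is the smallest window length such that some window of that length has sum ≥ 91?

add 4: running sum 4 < 91
add 6: running sum 10 < 91
add 1: running sum 11 < 91
add 5: running sum 16 < 91
add 1: running sum 17 < 91
add 7: running sum 24 < 91
add 8: running sum 32 < 91
add 4: running sum 36 < 91
add 10: running sum 46 < 91
add 11: running sum 57 < 91
add 4: running sum 61 < 91
add 12: running sum 73 < 91
add 11: running sum 84 < 91
add 11: shortest ending here [6, 1, 5, 1, 7, 8, 4, 10, 11, 4, 12, 11, 11] sum 91, len 13
add 11: shortest ending here [5, 1, 7, 8, 4, 10, 11, 4, 12, 11, 11, 11] sum 95, len 12
add 10: shortest ending here [8, 4, 10, 11, 4, 12, 11, 11, 11, 10] sum 92, len 10
add 1: shortest ending here [8, 4, 10, 11, 4, 12, 11, 11, 11, 10, 1] sum 93, len 11
add 12: shortest ending here [10, 11, 4, 12, 11, 11, 11, 10, 1, 12] sum 93, len 10
Shortest qualifying length: 10.

10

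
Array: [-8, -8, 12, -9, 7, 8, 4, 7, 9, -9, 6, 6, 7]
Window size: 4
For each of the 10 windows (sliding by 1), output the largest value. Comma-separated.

12, 12, 12, 8, 8, 9, 9, 9, 9, 7

(-8, -8, 12, -9) → max 12
(-8, 12, -9, 7) → max 12
(12, -9, 7, 8) → max 12
(-9, 7, 8, 4) → max 8
(7, 8, 4, 7) → max 8
(8, 4, 7, 9) → max 9
(4, 7, 9, -9) → max 9
(7, 9, -9, 6) → max 9
(9, -9, 6, 6) → max 9
(-9, 6, 6, 7) → max 7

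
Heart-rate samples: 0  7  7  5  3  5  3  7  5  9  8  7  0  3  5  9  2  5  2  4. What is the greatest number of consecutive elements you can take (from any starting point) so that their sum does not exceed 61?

Extend to the right; shrink from the left whenever the sum exceeds 61:
add 0: [0] sum 0, len 1
add 7: [0, 7] sum 7, len 2
add 7: [0, 7, 7] sum 14, len 3
add 5: [0, 7, 7, 5] sum 19, len 4
add 3: [0, 7, 7, 5, 3] sum 22, len 5
add 5: [0, 7, 7, 5, 3, 5] sum 27, len 6
add 3: [0, 7, 7, 5, 3, 5, 3] sum 30, len 7
add 7: [0, 7, 7, 5, 3, 5, 3, 7] sum 37, len 8
add 5: [0, 7, 7, 5, 3, 5, 3, 7, 5] sum 42, len 9
add 9: [0, 7, 7, 5, 3, 5, 3, 7, 5, 9] sum 51, len 10
add 8: [0, 7, 7, 5, 3, 5, 3, 7, 5, 9, 8] sum 59, len 11
add 7: [7, 5, 3, 5, 3, 7, 5, 9, 8, 7] sum 59, len 10
add 0: [7, 5, 3, 5, 3, 7, 5, 9, 8, 7, 0] sum 59, len 11
add 3: [5, 3, 5, 3, 7, 5, 9, 8, 7, 0, 3] sum 55, len 11
add 5: [5, 3, 5, 3, 7, 5, 9, 8, 7, 0, 3, 5] sum 60, len 12
add 9: [5, 3, 7, 5, 9, 8, 7, 0, 3, 5, 9] sum 61, len 11
add 2: [3, 7, 5, 9, 8, 7, 0, 3, 5, 9, 2] sum 58, len 11
add 5: [7, 5, 9, 8, 7, 0, 3, 5, 9, 2, 5] sum 60, len 11
add 2: [5, 9, 8, 7, 0, 3, 5, 9, 2, 5, 2] sum 55, len 11
add 4: [5, 9, 8, 7, 0, 3, 5, 9, 2, 5, 2, 4] sum 59, len 12
Longest length seen: 12.

12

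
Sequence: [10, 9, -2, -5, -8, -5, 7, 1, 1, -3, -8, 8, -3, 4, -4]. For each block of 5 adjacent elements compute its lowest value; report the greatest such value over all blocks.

-5

Each size-5 window and its min:
[10, 9, -2, -5, -8] → min -8
[9, -2, -5, -8, -5] → min -8
[-2, -5, -8, -5, 7] → min -8
[-5, -8, -5, 7, 1] → min -8
[-8, -5, 7, 1, 1] → min -8
[-5, 7, 1, 1, -3] → min -5
[7, 1, 1, -3, -8] → min -8
[1, 1, -3, -8, 8] → min -8
[1, -3, -8, 8, -3] → min -8
[-3, -8, 8, -3, 4] → min -8
[-8, 8, -3, 4, -4] → min -8
Greatest of these is -5.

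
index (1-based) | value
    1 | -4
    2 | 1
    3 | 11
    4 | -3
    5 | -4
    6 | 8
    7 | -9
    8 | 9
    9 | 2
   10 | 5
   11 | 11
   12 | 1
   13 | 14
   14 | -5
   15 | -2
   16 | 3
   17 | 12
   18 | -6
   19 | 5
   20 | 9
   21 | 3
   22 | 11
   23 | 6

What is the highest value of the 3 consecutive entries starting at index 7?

9

Elements at indices 7..9: -9, 9, 2
max(-9, 9, 2) = 9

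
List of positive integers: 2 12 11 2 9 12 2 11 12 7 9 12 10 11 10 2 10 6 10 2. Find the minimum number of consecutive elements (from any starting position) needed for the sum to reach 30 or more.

add 2: running sum 2 < 30
add 12: running sum 14 < 30
add 11: running sum 25 < 30
add 2: running sum 27 < 30
end 4: [12, 11, 2, 9] sum 34, len 4
end 5: [11, 2, 9, 12] sum 34, len 4
end 6: [11, 2, 9, 12, 2] sum 36, len 5
end 7: [9, 12, 2, 11] sum 34, len 4
end 8: [12, 2, 11, 12] sum 37, len 4
end 9: [11, 12, 7] sum 30, len 3
end 10: [11, 12, 7, 9] sum 39, len 4
end 11: [12, 7, 9, 12] sum 40, len 4
end 12: [9, 12, 10] sum 31, len 3
end 13: [12, 10, 11] sum 33, len 3
end 14: [10, 11, 10] sum 31, len 3
end 15: [10, 11, 10, 2] sum 33, len 4
end 16: [11, 10, 2, 10] sum 33, len 4
end 17: [11, 10, 2, 10, 6] sum 39, len 5
end 18: [10, 2, 10, 6, 10] sum 38, len 5
end 19: [2, 10, 6, 10, 2] sum 30, len 5
Shortest qualifying length: 3.

3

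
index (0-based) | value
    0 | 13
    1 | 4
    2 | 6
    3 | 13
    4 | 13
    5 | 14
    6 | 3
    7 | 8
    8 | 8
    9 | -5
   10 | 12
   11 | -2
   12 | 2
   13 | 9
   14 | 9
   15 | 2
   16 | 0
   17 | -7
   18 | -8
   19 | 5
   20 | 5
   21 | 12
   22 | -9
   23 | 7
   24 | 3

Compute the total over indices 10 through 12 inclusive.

12

Elements at indices 10..12: 12, -2, 2
sum(12, -2, 2) = 12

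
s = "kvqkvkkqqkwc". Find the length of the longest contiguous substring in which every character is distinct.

4

add k: [k] len 1
add v: [k, v] len 2
add q: [k, v, q] len 3
add k (repeat k, move left end past it): [v, q, k] len 3
add v (repeat v, move left end past it): [q, k, v] len 3
add k (repeat k, move left end past it): [v, k] len 2
add k (repeat k, move left end past it): [k] len 1
add q: [k, q] len 2
add q (repeat q, move left end past it): [q] len 1
add k: [q, k] len 2
add w: [q, k, w] len 3
add c: [q, k, w, c] len 4
Longest all-distinct length: 4.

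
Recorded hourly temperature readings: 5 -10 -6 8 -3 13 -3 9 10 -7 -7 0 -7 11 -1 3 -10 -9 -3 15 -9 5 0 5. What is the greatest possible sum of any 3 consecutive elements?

19

[5, -10, -6] → sum -11
[-10, -6, 8] → sum -8
[-6, 8, -3] → sum -1
[8, -3, 13] → sum 18
[-3, 13, -3] → sum 7
[13, -3, 9] → sum 19
[-3, 9, 10] → sum 16
[9, 10, -7] → sum 12
[10, -7, -7] → sum -4
[-7, -7, 0] → sum -14
[-7, 0, -7] → sum -14
[0, -7, 11] → sum 4
[-7, 11, -1] → sum 3
[11, -1, 3] → sum 13
[-1, 3, -10] → sum -8
[3, -10, -9] → sum -16
[-10, -9, -3] → sum -22
[-9, -3, 15] → sum 3
[-3, 15, -9] → sum 3
[15, -9, 5] → sum 11
[-9, 5, 0] → sum -4
[5, 0, 5] → sum 10
Greatest of these is 19.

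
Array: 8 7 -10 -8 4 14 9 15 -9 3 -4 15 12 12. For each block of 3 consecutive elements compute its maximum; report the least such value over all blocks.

3

[8, 7, -10] → max 8
[7, -10, -8] → max 7
[-10, -8, 4] → max 4
[-8, 4, 14] → max 14
[4, 14, 9] → max 14
[14, 9, 15] → max 15
[9, 15, -9] → max 15
[15, -9, 3] → max 15
[-9, 3, -4] → max 3
[3, -4, 15] → max 15
[-4, 15, 12] → max 15
[15, 12, 12] → max 15
Least of these is 3.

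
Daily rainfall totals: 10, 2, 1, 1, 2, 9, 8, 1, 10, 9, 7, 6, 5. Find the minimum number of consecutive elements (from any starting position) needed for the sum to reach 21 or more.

add 10: running sum 10 < 21
add 2: running sum 12 < 21
add 1: running sum 13 < 21
add 1: running sum 14 < 21
add 2: running sum 16 < 21
add 9: shortest ending here [10, 2, 1, 1, 2, 9] sum 25, len 6
add 8: shortest ending here [1, 1, 2, 9, 8] sum 21, len 5
add 1: shortest ending here [1, 2, 9, 8, 1] sum 21, len 5
add 10: shortest ending here [9, 8, 1, 10] sum 28, len 4
add 9: shortest ending here [8, 1, 10, 9] sum 28, len 4
add 7: shortest ending here [10, 9, 7] sum 26, len 3
add 6: shortest ending here [9, 7, 6] sum 22, len 3
add 5: shortest ending here [9, 7, 6, 5] sum 27, len 4
Shortest qualifying length: 3.

3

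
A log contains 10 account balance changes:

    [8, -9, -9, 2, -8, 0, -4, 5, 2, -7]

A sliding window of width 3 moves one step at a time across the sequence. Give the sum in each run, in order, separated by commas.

Sliding a size-3 window across the 10 values:
[8, -9, -9] → sum -10
[-9, -9, 2] → sum -16
[-9, 2, -8] → sum -15
[2, -8, 0] → sum -6
[-8, 0, -4] → sum -12
[0, -4, 5] → sum 1
[-4, 5, 2] → sum 3
[5, 2, -7] → sum 0

-10, -16, -15, -6, -12, 1, 3, 0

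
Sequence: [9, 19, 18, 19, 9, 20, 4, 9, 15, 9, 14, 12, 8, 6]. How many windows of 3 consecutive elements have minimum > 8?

7

(9, 19, 18) → min 9  > 8 ✓
(19, 18, 19) → min 18  > 8 ✓
(18, 19, 9) → min 9  > 8 ✓
(19, 9, 20) → min 9  > 8 ✓
(9, 20, 4) → min 4
(20, 4, 9) → min 4
(4, 9, 15) → min 4
(9, 15, 9) → min 9  > 8 ✓
(15, 9, 14) → min 9  > 8 ✓
(9, 14, 12) → min 9  > 8 ✓
(14, 12, 8) → min 8
(12, 8, 6) → min 6
7 windows satisfy the condition.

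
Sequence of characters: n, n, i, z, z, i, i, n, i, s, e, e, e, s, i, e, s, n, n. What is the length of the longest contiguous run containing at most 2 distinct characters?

5

[n] 1 distinct, len 1
[n, n] 1 distinct, len 2
[n, n, i] 2 distinct, len 3
[i, z] 2 distinct, len 2
[i, z, z] 2 distinct, len 3
[i, z, z, i] 2 distinct, len 4
[i, z, z, i, i] 2 distinct, len 5
[i, i, n] 2 distinct, len 3
[i, i, n, i] 2 distinct, len 4
[i, s] 2 distinct, len 2
[s, e] 2 distinct, len 2
[s, e, e] 2 distinct, len 3
[s, e, e, e] 2 distinct, len 4
[s, e, e, e, s] 2 distinct, len 5
[s, i] 2 distinct, len 2
[i, e] 2 distinct, len 2
[e, s] 2 distinct, len 2
[s, n] 2 distinct, len 2
[s, n, n] 2 distinct, len 3
Longest length with ≤2 distinct: 5.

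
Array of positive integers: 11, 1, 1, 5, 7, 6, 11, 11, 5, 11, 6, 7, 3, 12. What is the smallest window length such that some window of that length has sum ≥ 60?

8

add 11: running sum 11 < 60
add 1: running sum 12 < 60
add 1: running sum 13 < 60
add 5: running sum 18 < 60
add 7: running sum 25 < 60
add 6: running sum 31 < 60
add 11: running sum 42 < 60
add 11: running sum 53 < 60
add 5: running sum 58 < 60
add 11: shortest ending here [11, 1, 1, 5, 7, 6, 11, 11, 5, 11] sum 69, len 10
add 6: shortest ending here [5, 7, 6, 11, 11, 5, 11, 6] sum 62, len 8
add 7: shortest ending here [7, 6, 11, 11, 5, 11, 6, 7] sum 64, len 8
add 3: shortest ending here [6, 11, 11, 5, 11, 6, 7, 3] sum 60, len 8
add 12: shortest ending here [11, 11, 5, 11, 6, 7, 3, 12] sum 66, len 8
Shortest qualifying length: 8.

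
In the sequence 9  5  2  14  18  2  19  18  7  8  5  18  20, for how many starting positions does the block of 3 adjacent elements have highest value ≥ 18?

[9, 5, 2] → max 9
[5, 2, 14] → max 14
[2, 14, 18] → max 18  ≥ 18 ✓
[14, 18, 2] → max 18  ≥ 18 ✓
[18, 2, 19] → max 19  ≥ 18 ✓
[2, 19, 18] → max 19  ≥ 18 ✓
[19, 18, 7] → max 19  ≥ 18 ✓
[18, 7, 8] → max 18  ≥ 18 ✓
[7, 8, 5] → max 8
[8, 5, 18] → max 18  ≥ 18 ✓
[5, 18, 20] → max 20  ≥ 18 ✓
8 windows satisfy the condition.

8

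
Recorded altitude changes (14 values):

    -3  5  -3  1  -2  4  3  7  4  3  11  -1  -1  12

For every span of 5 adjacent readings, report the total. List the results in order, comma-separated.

-2, 5, 3, 13, 16, 21, 28, 24, 16, 24

Sliding a size-5 window across the 14 values:
-3 5 -3 1 -2 → sum -2
5 -3 1 -2 4 → sum 5
-3 1 -2 4 3 → sum 3
1 -2 4 3 7 → sum 13
-2 4 3 7 4 → sum 16
4 3 7 4 3 → sum 21
3 7 4 3 11 → sum 28
7 4 3 11 -1 → sum 24
4 3 11 -1 -1 → sum 16
3 11 -1 -1 12 → sum 24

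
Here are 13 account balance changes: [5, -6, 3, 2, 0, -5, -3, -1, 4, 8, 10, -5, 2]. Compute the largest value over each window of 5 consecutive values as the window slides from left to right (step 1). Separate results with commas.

5 -6 3 2 0 → max 5
-6 3 2 0 -5 → max 3
3 2 0 -5 -3 → max 3
2 0 -5 -3 -1 → max 2
0 -5 -3 -1 4 → max 4
-5 -3 -1 4 8 → max 8
-3 -1 4 8 10 → max 10
-1 4 8 10 -5 → max 10
4 8 10 -5 2 → max 10

5, 3, 3, 2, 4, 8, 10, 10, 10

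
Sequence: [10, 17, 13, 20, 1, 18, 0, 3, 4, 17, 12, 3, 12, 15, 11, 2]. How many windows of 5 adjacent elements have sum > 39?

9

10 17 13 20 1 → sum 61  > 39 ✓
17 13 20 1 18 → sum 69  > 39 ✓
13 20 1 18 0 → sum 52  > 39 ✓
20 1 18 0 3 → sum 42  > 39 ✓
1 18 0 3 4 → sum 26
18 0 3 4 17 → sum 42  > 39 ✓
0 3 4 17 12 → sum 36
3 4 17 12 3 → sum 39
4 17 12 3 12 → sum 48  > 39 ✓
17 12 3 12 15 → sum 59  > 39 ✓
12 3 12 15 11 → sum 53  > 39 ✓
3 12 15 11 2 → sum 43  > 39 ✓
9 windows satisfy the condition.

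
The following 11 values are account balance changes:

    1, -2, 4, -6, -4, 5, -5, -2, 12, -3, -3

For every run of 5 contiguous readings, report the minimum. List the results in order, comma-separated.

-6, -6, -6, -6, -5, -5, -5

(1, -2, 4, -6, -4) → min -6
(-2, 4, -6, -4, 5) → min -6
(4, -6, -4, 5, -5) → min -6
(-6, -4, 5, -5, -2) → min -6
(-4, 5, -5, -2, 12) → min -5
(5, -5, -2, 12, -3) → min -5
(-5, -2, 12, -3, -3) → min -5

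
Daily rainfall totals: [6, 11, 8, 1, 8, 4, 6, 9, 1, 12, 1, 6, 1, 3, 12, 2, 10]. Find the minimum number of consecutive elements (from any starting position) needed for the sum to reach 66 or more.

add 6: running sum 6 < 66
add 11: running sum 17 < 66
add 8: running sum 25 < 66
add 1: running sum 26 < 66
add 8: running sum 34 < 66
add 4: running sum 38 < 66
add 6: running sum 44 < 66
add 9: running sum 53 < 66
add 1: running sum 54 < 66
add 12: shortest ending here [6, 11, 8, 1, 8, 4, 6, 9, 1, 12] sum 66, len 10
add 1: shortest ending here [6, 11, 8, 1, 8, 4, 6, 9, 1, 12, 1] sum 67, len 11
add 6: shortest ending here [11, 8, 1, 8, 4, 6, 9, 1, 12, 1, 6] sum 67, len 11
add 1: shortest ending here [11, 8, 1, 8, 4, 6, 9, 1, 12, 1, 6, 1] sum 68, len 12
add 3: shortest ending here [11, 8, 1, 8, 4, 6, 9, 1, 12, 1, 6, 1, 3] sum 71, len 13
add 12: shortest ending here [8, 1, 8, 4, 6, 9, 1, 12, 1, 6, 1, 3, 12] sum 72, len 13
add 2: shortest ending here [1, 8, 4, 6, 9, 1, 12, 1, 6, 1, 3, 12, 2] sum 66, len 13
add 10: shortest ending here [4, 6, 9, 1, 12, 1, 6, 1, 3, 12, 2, 10] sum 67, len 12
Shortest qualifying length: 10.

10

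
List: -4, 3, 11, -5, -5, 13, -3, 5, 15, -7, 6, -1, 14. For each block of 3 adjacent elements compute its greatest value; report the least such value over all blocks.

6

Window maxs for each of the 11 positions:
[-4, 3, 11] → max 11
[3, 11, -5] → max 11
[11, -5, -5] → max 11
[-5, -5, 13] → max 13
[-5, 13, -3] → max 13
[13, -3, 5] → max 13
[-3, 5, 15] → max 15
[5, 15, -7] → max 15
[15, -7, 6] → max 15
[-7, 6, -1] → max 6
[6, -1, 14] → max 14
Least of these is 6.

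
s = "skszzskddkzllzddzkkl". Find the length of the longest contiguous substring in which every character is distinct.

4

[s] len 1
[s, k] len 2
[k, s] len 2
[k, s, z] len 3
[z] len 1
[z, s] len 2
[z, s, k] len 3
[z, s, k, d] len 4
[d] len 1
[d, k] len 2
[d, k, z] len 3
[d, k, z, l] len 4
[l] len 1
[l, z] len 2
[l, z, d] len 3
[d] len 1
[d, z] len 2
[d, z, k] len 3
[k] len 1
[k, l] len 2
Longest all-distinct length: 4.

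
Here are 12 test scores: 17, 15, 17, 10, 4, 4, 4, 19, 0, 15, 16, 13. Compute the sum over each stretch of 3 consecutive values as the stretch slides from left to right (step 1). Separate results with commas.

49, 42, 31, 18, 12, 27, 23, 34, 31, 44

(17, 15, 17) → sum 49
(15, 17, 10) → sum 42
(17, 10, 4) → sum 31
(10, 4, 4) → sum 18
(4, 4, 4) → sum 12
(4, 4, 19) → sum 27
(4, 19, 0) → sum 23
(19, 0, 15) → sum 34
(0, 15, 16) → sum 31
(15, 16, 13) → sum 44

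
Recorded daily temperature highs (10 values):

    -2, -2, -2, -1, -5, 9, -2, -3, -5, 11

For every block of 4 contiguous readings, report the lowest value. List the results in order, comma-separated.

Sliding a size-4 window across the 10 values:
(-2, -2, -2, -1) → min -2
(-2, -2, -1, -5) → min -5
(-2, -1, -5, 9) → min -5
(-1, -5, 9, -2) → min -5
(-5, 9, -2, -3) → min -5
(9, -2, -3, -5) → min -5
(-2, -3, -5, 11) → min -5

-2, -5, -5, -5, -5, -5, -5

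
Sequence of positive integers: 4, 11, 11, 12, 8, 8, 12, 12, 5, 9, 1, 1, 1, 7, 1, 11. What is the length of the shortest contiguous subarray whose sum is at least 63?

6

add 4: running sum 4 < 63
add 11: running sum 15 < 63
add 11: running sum 26 < 63
add 12: running sum 38 < 63
add 8: running sum 46 < 63
add 8: running sum 54 < 63
end 6: [4, 11, 11, 12, 8, 8, 12] sum 66, len 7
end 7: [11, 12, 8, 8, 12, 12] sum 63, len 6
end 8: [11, 12, 8, 8, 12, 12, 5] sum 68, len 7
end 9: [12, 8, 8, 12, 12, 5, 9] sum 66, len 7
end 10: [12, 8, 8, 12, 12, 5, 9, 1] sum 67, len 8
end 11: [12, 8, 8, 12, 12, 5, 9, 1, 1] sum 68, len 9
end 12: [12, 8, 8, 12, 12, 5, 9, 1, 1, 1] sum 69, len 10
end 13: [8, 8, 12, 12, 5, 9, 1, 1, 1, 7] sum 64, len 10
end 14: [8, 8, 12, 12, 5, 9, 1, 1, 1, 7, 1] sum 65, len 11
end 15: [8, 12, 12, 5, 9, 1, 1, 1, 7, 1, 11] sum 68, len 11
Shortest qualifying length: 6.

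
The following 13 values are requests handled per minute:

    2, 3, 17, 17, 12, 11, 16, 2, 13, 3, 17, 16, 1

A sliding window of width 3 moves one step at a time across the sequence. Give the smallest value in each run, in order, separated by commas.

2 3 17 → min 2
3 17 17 → min 3
17 17 12 → min 12
17 12 11 → min 11
12 11 16 → min 11
11 16 2 → min 2
16 2 13 → min 2
2 13 3 → min 2
13 3 17 → min 3
3 17 16 → min 3
17 16 1 → min 1

2, 3, 12, 11, 11, 2, 2, 2, 3, 3, 1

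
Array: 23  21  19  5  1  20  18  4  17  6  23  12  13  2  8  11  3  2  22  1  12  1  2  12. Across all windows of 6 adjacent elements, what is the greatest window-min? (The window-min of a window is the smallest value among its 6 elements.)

Window mins for each of the 19 positions:
23 21 19 5 1 20 → min 1
21 19 5 1 20 18 → min 1
19 5 1 20 18 4 → min 1
5 1 20 18 4 17 → min 1
1 20 18 4 17 6 → min 1
20 18 4 17 6 23 → min 4
18 4 17 6 23 12 → min 4
4 17 6 23 12 13 → min 4
17 6 23 12 13 2 → min 2
6 23 12 13 2 8 → min 2
23 12 13 2 8 11 → min 2
12 13 2 8 11 3 → min 2
13 2 8 11 3 2 → min 2
2 8 11 3 2 22 → min 2
8 11 3 2 22 1 → min 1
11 3 2 22 1 12 → min 1
3 2 22 1 12 1 → min 1
2 22 1 12 1 2 → min 1
22 1 12 1 2 12 → min 1
Greatest of these is 4.

4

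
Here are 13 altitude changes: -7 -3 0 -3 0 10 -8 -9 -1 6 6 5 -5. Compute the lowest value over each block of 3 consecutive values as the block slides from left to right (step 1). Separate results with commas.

-7, -3, -3, -3, -8, -9, -9, -9, -1, 5, -5

-7 -3 0 → min -7
-3 0 -3 → min -3
0 -3 0 → min -3
-3 0 10 → min -3
0 10 -8 → min -8
10 -8 -9 → min -9
-8 -9 -1 → min -9
-9 -1 6 → min -9
-1 6 6 → min -1
6 6 5 → min 5
6 5 -5 → min -5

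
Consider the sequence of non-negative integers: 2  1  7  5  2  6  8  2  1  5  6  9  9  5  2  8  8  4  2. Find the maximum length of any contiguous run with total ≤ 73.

15

add 2: [2] sum 2, len 1
add 1: [2, 1] sum 3, len 2
add 7: [2, 1, 7] sum 10, len 3
add 5: [2, 1, 7, 5] sum 15, len 4
add 2: [2, 1, 7, 5, 2] sum 17, len 5
add 6: [2, 1, 7, 5, 2, 6] sum 23, len 6
add 8: [2, 1, 7, 5, 2, 6, 8] sum 31, len 7
add 2: [2, 1, 7, 5, 2, 6, 8, 2] sum 33, len 8
add 1: [2, 1, 7, 5, 2, 6, 8, 2, 1] sum 34, len 9
add 5: [2, 1, 7, 5, 2, 6, 8, 2, 1, 5] sum 39, len 10
add 6: [2, 1, 7, 5, 2, 6, 8, 2, 1, 5, 6] sum 45, len 11
add 9: [2, 1, 7, 5, 2, 6, 8, 2, 1, 5, 6, 9] sum 54, len 12
add 9: [2, 1, 7, 5, 2, 6, 8, 2, 1, 5, 6, 9, 9] sum 63, len 13
add 5: [2, 1, 7, 5, 2, 6, 8, 2, 1, 5, 6, 9, 9, 5] sum 68, len 14
add 2: [2, 1, 7, 5, 2, 6, 8, 2, 1, 5, 6, 9, 9, 5, 2] sum 70, len 15
add 8: [5, 2, 6, 8, 2, 1, 5, 6, 9, 9, 5, 2, 8] sum 68, len 13
add 8: [2, 6, 8, 2, 1, 5, 6, 9, 9, 5, 2, 8, 8] sum 71, len 13
add 4: [6, 8, 2, 1, 5, 6, 9, 9, 5, 2, 8, 8, 4] sum 73, len 13
add 2: [8, 2, 1, 5, 6, 9, 9, 5, 2, 8, 8, 4, 2] sum 69, len 13
Longest length seen: 15.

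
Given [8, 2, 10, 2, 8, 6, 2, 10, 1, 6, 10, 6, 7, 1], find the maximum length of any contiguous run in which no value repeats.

5

[8] len 1
[8, 2] len 2
[8, 2, 10] len 3
[10, 2] len 2
[10, 2, 8] len 3
[10, 2, 8, 6] len 4
[8, 6, 2] len 3
[8, 6, 2, 10] len 4
[8, 6, 2, 10, 1] len 5
[2, 10, 1, 6] len 4
[1, 6, 10] len 3
[10, 6] len 2
[10, 6, 7] len 3
[10, 6, 7, 1] len 4
Longest all-distinct length: 5.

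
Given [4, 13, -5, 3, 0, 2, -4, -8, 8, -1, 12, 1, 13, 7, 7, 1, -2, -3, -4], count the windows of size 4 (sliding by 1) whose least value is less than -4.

7

4 13 -5 3 → min -5  < -4 ✓
13 -5 3 0 → min -5  < -4 ✓
-5 3 0 2 → min -5  < -4 ✓
3 0 2 -4 → min -4
0 2 -4 -8 → min -8  < -4 ✓
2 -4 -8 8 → min -8  < -4 ✓
-4 -8 8 -1 → min -8  < -4 ✓
-8 8 -1 12 → min -8  < -4 ✓
8 -1 12 1 → min -1
-1 12 1 13 → min -1
12 1 13 7 → min 1
1 13 7 7 → min 1
13 7 7 1 → min 1
7 7 1 -2 → min -2
7 1 -2 -3 → min -3
1 -2 -3 -4 → min -4
7 windows satisfy the condition.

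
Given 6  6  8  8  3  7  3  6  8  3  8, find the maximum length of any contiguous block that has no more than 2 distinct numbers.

4

[6] 1 distinct, len 1
[6, 6] 1 distinct, len 2
[6, 6, 8] 2 distinct, len 3
[6, 6, 8, 8] 2 distinct, len 4
[8, 8, 3] 2 distinct, len 3
[3, 7] 2 distinct, len 2
[3, 7, 3] 2 distinct, len 3
[3, 6] 2 distinct, len 2
[6, 8] 2 distinct, len 2
[8, 3] 2 distinct, len 2
[8, 3, 8] 2 distinct, len 3
Longest length with ≤2 distinct: 4.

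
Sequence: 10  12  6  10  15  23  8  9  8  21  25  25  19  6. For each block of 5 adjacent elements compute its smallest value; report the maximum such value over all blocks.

Window mins for each of the 10 positions:
[10, 12, 6, 10, 15] → min 6
[12, 6, 10, 15, 23] → min 6
[6, 10, 15, 23, 8] → min 6
[10, 15, 23, 8, 9] → min 8
[15, 23, 8, 9, 8] → min 8
[23, 8, 9, 8, 21] → min 8
[8, 9, 8, 21, 25] → min 8
[9, 8, 21, 25, 25] → min 8
[8, 21, 25, 25, 19] → min 8
[21, 25, 25, 19, 6] → min 6
Maximum of these is 8.

8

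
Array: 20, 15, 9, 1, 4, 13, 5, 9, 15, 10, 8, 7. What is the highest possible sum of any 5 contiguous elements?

52

[20, 15, 9, 1, 4] → sum 49
[15, 9, 1, 4, 13] → sum 42
[9, 1, 4, 13, 5] → sum 32
[1, 4, 13, 5, 9] → sum 32
[4, 13, 5, 9, 15] → sum 46
[13, 5, 9, 15, 10] → sum 52
[5, 9, 15, 10, 8] → sum 47
[9, 15, 10, 8, 7] → sum 49
Highest of these is 52.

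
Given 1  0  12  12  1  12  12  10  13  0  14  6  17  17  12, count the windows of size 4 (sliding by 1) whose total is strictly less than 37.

1 0 12 12 → sum 25  < 37 ✓
0 12 12 1 → sum 25  < 37 ✓
12 12 1 12 → sum 37
12 1 12 12 → sum 37
1 12 12 10 → sum 35  < 37 ✓
12 12 10 13 → sum 47
12 10 13 0 → sum 35  < 37 ✓
10 13 0 14 → sum 37
13 0 14 6 → sum 33  < 37 ✓
0 14 6 17 → sum 37
14 6 17 17 → sum 54
6 17 17 12 → sum 52
5 windows satisfy the condition.

5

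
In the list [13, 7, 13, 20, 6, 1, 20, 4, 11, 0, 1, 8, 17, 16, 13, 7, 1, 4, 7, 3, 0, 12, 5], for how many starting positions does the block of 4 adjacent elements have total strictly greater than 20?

(13, 7, 13, 20) → sum 53  > 20 ✓
(7, 13, 20, 6) → sum 46  > 20 ✓
(13, 20, 6, 1) → sum 40  > 20 ✓
(20, 6, 1, 20) → sum 47  > 20 ✓
(6, 1, 20, 4) → sum 31  > 20 ✓
(1, 20, 4, 11) → sum 36  > 20 ✓
(20, 4, 11, 0) → sum 35  > 20 ✓
(4, 11, 0, 1) → sum 16
(11, 0, 1, 8) → sum 20
(0, 1, 8, 17) → sum 26  > 20 ✓
(1, 8, 17, 16) → sum 42  > 20 ✓
(8, 17, 16, 13) → sum 54  > 20 ✓
(17, 16, 13, 7) → sum 53  > 20 ✓
(16, 13, 7, 1) → sum 37  > 20 ✓
(13, 7, 1, 4) → sum 25  > 20 ✓
(7, 1, 4, 7) → sum 19
(1, 4, 7, 3) → sum 15
(4, 7, 3, 0) → sum 14
(7, 3, 0, 12) → sum 22  > 20 ✓
(3, 0, 12, 5) → sum 20
14 windows satisfy the condition.

14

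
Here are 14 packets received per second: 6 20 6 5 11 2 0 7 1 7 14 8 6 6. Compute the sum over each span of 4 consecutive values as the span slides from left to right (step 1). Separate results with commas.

37, 42, 24, 18, 20, 10, 15, 29, 30, 35, 34

(6, 20, 6, 5) → sum 37
(20, 6, 5, 11) → sum 42
(6, 5, 11, 2) → sum 24
(5, 11, 2, 0) → sum 18
(11, 2, 0, 7) → sum 20
(2, 0, 7, 1) → sum 10
(0, 7, 1, 7) → sum 15
(7, 1, 7, 14) → sum 29
(1, 7, 14, 8) → sum 30
(7, 14, 8, 6) → sum 35
(14, 8, 6, 6) → sum 34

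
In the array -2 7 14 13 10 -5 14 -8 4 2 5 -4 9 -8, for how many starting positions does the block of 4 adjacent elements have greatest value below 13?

[-2, 7, 14, 13] → max 14
[7, 14, 13, 10] → max 14
[14, 13, 10, -5] → max 14
[13, 10, -5, 14] → max 14
[10, -5, 14, -8] → max 14
[-5, 14, -8, 4] → max 14
[14, -8, 4, 2] → max 14
[-8, 4, 2, 5] → max 5  < 13 ✓
[4, 2, 5, -4] → max 5  < 13 ✓
[2, 5, -4, 9] → max 9  < 13 ✓
[5, -4, 9, -8] → max 9  < 13 ✓
4 windows satisfy the condition.

4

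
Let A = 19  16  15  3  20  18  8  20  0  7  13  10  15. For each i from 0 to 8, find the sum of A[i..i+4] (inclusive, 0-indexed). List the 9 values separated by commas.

19 16 15 3 20 → sum 73
16 15 3 20 18 → sum 72
15 3 20 18 8 → sum 64
3 20 18 8 20 → sum 69
20 18 8 20 0 → sum 66
18 8 20 0 7 → sum 53
8 20 0 7 13 → sum 48
20 0 7 13 10 → sum 50
0 7 13 10 15 → sum 45

73, 72, 64, 69, 66, 53, 48, 50, 45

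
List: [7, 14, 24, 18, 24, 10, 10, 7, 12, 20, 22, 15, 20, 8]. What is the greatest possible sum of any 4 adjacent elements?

80

(7, 14, 24, 18) → sum 63
(14, 24, 18, 24) → sum 80
(24, 18, 24, 10) → sum 76
(18, 24, 10, 10) → sum 62
(24, 10, 10, 7) → sum 51
(10, 10, 7, 12) → sum 39
(10, 7, 12, 20) → sum 49
(7, 12, 20, 22) → sum 61
(12, 20, 22, 15) → sum 69
(20, 22, 15, 20) → sum 77
(22, 15, 20, 8) → sum 65
Greatest of these is 80.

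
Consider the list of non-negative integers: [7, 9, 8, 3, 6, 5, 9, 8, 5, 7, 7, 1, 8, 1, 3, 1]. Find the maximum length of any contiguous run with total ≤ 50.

[7] sum 7 len 1
[7, 9] sum 16 len 2
[7, 9, 8] sum 24 len 3
[7, 9, 8, 3] sum 27 len 4
[7, 9, 8, 3, 6] sum 33 len 5
[7, 9, 8, 3, 6, 5] sum 38 len 6
[7, 9, 8, 3, 6, 5, 9] sum 47 len 7
[9, 8, 3, 6, 5, 9, 8] sum 48 len 7
[8, 3, 6, 5, 9, 8, 5] sum 44 len 7
[3, 6, 5, 9, 8, 5, 7] sum 43 len 7
[3, 6, 5, 9, 8, 5, 7, 7] sum 50 len 8
[6, 5, 9, 8, 5, 7, 7, 1] sum 48 len 8
[5, 9, 8, 5, 7, 7, 1, 8] sum 50 len 8
[9, 8, 5, 7, 7, 1, 8, 1] sum 46 len 8
[9, 8, 5, 7, 7, 1, 8, 1, 3] sum 49 len 9
[9, 8, 5, 7, 7, 1, 8, 1, 3, 1] sum 50 len 10
Longest length seen: 10.

10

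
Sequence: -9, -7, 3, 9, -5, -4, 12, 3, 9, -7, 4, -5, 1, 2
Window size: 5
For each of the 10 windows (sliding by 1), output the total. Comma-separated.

-9 -7 3 9 -5 → sum -9
-7 3 9 -5 -4 → sum -4
3 9 -5 -4 12 → sum 15
9 -5 -4 12 3 → sum 15
-5 -4 12 3 9 → sum 15
-4 12 3 9 -7 → sum 13
12 3 9 -7 4 → sum 21
3 9 -7 4 -5 → sum 4
9 -7 4 -5 1 → sum 2
-7 4 -5 1 2 → sum -5

-9, -4, 15, 15, 15, 13, 21, 4, 2, -5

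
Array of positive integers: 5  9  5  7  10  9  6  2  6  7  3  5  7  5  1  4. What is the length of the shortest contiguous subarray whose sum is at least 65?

Extend right; whenever the sum reaches 65, record the length and shrink from the left:
add 5: running sum 5 < 65
add 9: running sum 14 < 65
add 5: running sum 19 < 65
add 7: running sum 26 < 65
add 10: running sum 36 < 65
add 9: running sum 45 < 65
add 6: running sum 51 < 65
add 2: running sum 53 < 65
add 6: running sum 59 < 65
add 7: shortest ending here [5, 9, 5, 7, 10, 9, 6, 2, 6, 7] sum 66, len 10
add 3: shortest ending here [5, 9, 5, 7, 10, 9, 6, 2, 6, 7, 3] sum 69, len 11
add 5: shortest ending here [9, 5, 7, 10, 9, 6, 2, 6, 7, 3, 5] sum 69, len 11
add 7: shortest ending here [5, 7, 10, 9, 6, 2, 6, 7, 3, 5, 7] sum 67, len 11
add 5: shortest ending here [7, 10, 9, 6, 2, 6, 7, 3, 5, 7, 5] sum 67, len 11
add 1: shortest ending here [7, 10, 9, 6, 2, 6, 7, 3, 5, 7, 5, 1] sum 68, len 12
add 4: shortest ending here [10, 9, 6, 2, 6, 7, 3, 5, 7, 5, 1, 4] sum 65, len 12
Shortest qualifying length: 10.

10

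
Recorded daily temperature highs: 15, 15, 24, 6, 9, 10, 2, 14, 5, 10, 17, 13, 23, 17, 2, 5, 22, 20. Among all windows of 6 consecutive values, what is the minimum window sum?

Window sums for each of the 13 positions:
15 15 24 6 9 10 → sum 79
15 24 6 9 10 2 → sum 66
24 6 9 10 2 14 → sum 65
6 9 10 2 14 5 → sum 46
9 10 2 14 5 10 → sum 50
10 2 14 5 10 17 → sum 58
2 14 5 10 17 13 → sum 61
14 5 10 17 13 23 → sum 82
5 10 17 13 23 17 → sum 85
10 17 13 23 17 2 → sum 82
17 13 23 17 2 5 → sum 77
13 23 17 2 5 22 → sum 82
23 17 2 5 22 20 → sum 89
Minimum of these is 46.

46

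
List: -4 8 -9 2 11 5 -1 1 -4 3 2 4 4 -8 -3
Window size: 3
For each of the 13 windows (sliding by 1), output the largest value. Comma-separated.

(-4, 8, -9) → max 8
(8, -9, 2) → max 8
(-9, 2, 11) → max 11
(2, 11, 5) → max 11
(11, 5, -1) → max 11
(5, -1, 1) → max 5
(-1, 1, -4) → max 1
(1, -4, 3) → max 3
(-4, 3, 2) → max 3
(3, 2, 4) → max 4
(2, 4, 4) → max 4
(4, 4, -8) → max 4
(4, -8, -3) → max 4

8, 8, 11, 11, 11, 5, 1, 3, 3, 4, 4, 4, 4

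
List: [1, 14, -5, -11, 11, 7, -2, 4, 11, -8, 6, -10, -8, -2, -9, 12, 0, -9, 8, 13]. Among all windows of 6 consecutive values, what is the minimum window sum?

(1, 14, -5, -11, 11, 7) → sum 17
(14, -5, -11, 11, 7, -2) → sum 14
(-5, -11, 11, 7, -2, 4) → sum 4
(-11, 11, 7, -2, 4, 11) → sum 20
(11, 7, -2, 4, 11, -8) → sum 23
(7, -2, 4, 11, -8, 6) → sum 18
(-2, 4, 11, -8, 6, -10) → sum 1
(4, 11, -8, 6, -10, -8) → sum -5
(11, -8, 6, -10, -8, -2) → sum -11
(-8, 6, -10, -8, -2, -9) → sum -31
(6, -10, -8, -2, -9, 12) → sum -11
(-10, -8, -2, -9, 12, 0) → sum -17
(-8, -2, -9, 12, 0, -9) → sum -16
(-2, -9, 12, 0, -9, 8) → sum 0
(-9, 12, 0, -9, 8, 13) → sum 15
Minimum of these is -31.

-31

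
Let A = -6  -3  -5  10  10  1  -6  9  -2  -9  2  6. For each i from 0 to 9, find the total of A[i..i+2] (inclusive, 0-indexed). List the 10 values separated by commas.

[-6, -3, -5] → sum -14
[-3, -5, 10] → sum 2
[-5, 10, 10] → sum 15
[10, 10, 1] → sum 21
[10, 1, -6] → sum 5
[1, -6, 9] → sum 4
[-6, 9, -2] → sum 1
[9, -2, -9] → sum -2
[-2, -9, 2] → sum -9
[-9, 2, 6] → sum -1

-14, 2, 15, 21, 5, 4, 1, -2, -9, -1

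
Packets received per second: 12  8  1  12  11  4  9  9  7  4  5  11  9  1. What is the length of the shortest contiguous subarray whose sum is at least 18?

2

add 12: running sum 12 < 18
end 1: [12, 8] sum 20, len 2
end 2: [12, 8, 1] sum 21, len 3
end 3: [8, 1, 12] sum 21, len 3
end 4: [12, 11] sum 23, len 2
end 5: [12, 11, 4] sum 27, len 3
end 6: [11, 4, 9] sum 24, len 3
end 7: [9, 9] sum 18, len 2
end 8: [9, 9, 7] sum 25, len 3
end 9: [9, 7, 4] sum 20, len 3
end 10: [9, 7, 4, 5] sum 25, len 4
end 11: [4, 5, 11] sum 20, len 3
end 12: [11, 9] sum 20, len 2
end 13: [11, 9, 1] sum 21, len 3
Shortest qualifying length: 2.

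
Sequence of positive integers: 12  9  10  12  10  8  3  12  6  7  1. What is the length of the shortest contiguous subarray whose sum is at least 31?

3

add 12: running sum 12 < 31
add 9: running sum 21 < 31
add 10: shortest ending here [12, 9, 10] sum 31, len 3
add 12: shortest ending here [9, 10, 12] sum 31, len 3
add 10: shortest ending here [10, 12, 10] sum 32, len 3
add 8: shortest ending here [10, 12, 10, 8] sum 40, len 4
add 3: shortest ending here [12, 10, 8, 3] sum 33, len 4
add 12: shortest ending here [10, 8, 3, 12] sum 33, len 4
add 6: shortest ending here [10, 8, 3, 12, 6] sum 39, len 5
add 7: shortest ending here [8, 3, 12, 6, 7] sum 36, len 5
add 1: shortest ending here [8, 3, 12, 6, 7, 1] sum 37, len 6
Shortest qualifying length: 3.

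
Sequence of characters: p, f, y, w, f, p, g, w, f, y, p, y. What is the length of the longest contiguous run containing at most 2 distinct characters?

Extend right; when distinct count exceeds 2, shrink from the left:
[p] 1 distinct, len 1
[p, f] 2 distinct, len 2
[f, y] 2 distinct, len 2
[y, w] 2 distinct, len 2
[w, f] 2 distinct, len 2
[f, p] 2 distinct, len 2
[p, g] 2 distinct, len 2
[g, w] 2 distinct, len 2
[w, f] 2 distinct, len 2
[f, y] 2 distinct, len 2
[y, p] 2 distinct, len 2
[y, p, y] 2 distinct, len 3
Longest length with ≤2 distinct: 3.

3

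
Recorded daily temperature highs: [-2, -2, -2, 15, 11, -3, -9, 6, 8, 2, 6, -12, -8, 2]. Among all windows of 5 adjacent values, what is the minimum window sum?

[-2, -2, -2, 15, 11] → sum 20
[-2, -2, 15, 11, -3] → sum 19
[-2, 15, 11, -3, -9] → sum 12
[15, 11, -3, -9, 6] → sum 20
[11, -3, -9, 6, 8] → sum 13
[-3, -9, 6, 8, 2] → sum 4
[-9, 6, 8, 2, 6] → sum 13
[6, 8, 2, 6, -12] → sum 10
[8, 2, 6, -12, -8] → sum -4
[2, 6, -12, -8, 2] → sum -10
Minimum of these is -10.

-10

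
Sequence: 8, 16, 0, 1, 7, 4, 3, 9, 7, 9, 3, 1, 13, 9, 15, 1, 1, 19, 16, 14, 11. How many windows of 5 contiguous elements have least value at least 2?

3

(8, 16, 0, 1, 7) → min 0
(16, 0, 1, 7, 4) → min 0
(0, 1, 7, 4, 3) → min 0
(1, 7, 4, 3, 9) → min 1
(7, 4, 3, 9, 7) → min 3  ≥ 2 ✓
(4, 3, 9, 7, 9) → min 3  ≥ 2 ✓
(3, 9, 7, 9, 3) → min 3  ≥ 2 ✓
(9, 7, 9, 3, 1) → min 1
(7, 9, 3, 1, 13) → min 1
(9, 3, 1, 13, 9) → min 1
(3, 1, 13, 9, 15) → min 1
(1, 13, 9, 15, 1) → min 1
(13, 9, 15, 1, 1) → min 1
(9, 15, 1, 1, 19) → min 1
(15, 1, 1, 19, 16) → min 1
(1, 1, 19, 16, 14) → min 1
(1, 19, 16, 14, 11) → min 1
3 windows satisfy the condition.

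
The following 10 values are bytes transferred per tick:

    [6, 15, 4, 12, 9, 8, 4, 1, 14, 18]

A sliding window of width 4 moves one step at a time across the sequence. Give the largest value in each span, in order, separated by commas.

Sliding a size-4 window across the 10 values:
(6, 15, 4, 12) → max 15
(15, 4, 12, 9) → max 15
(4, 12, 9, 8) → max 12
(12, 9, 8, 4) → max 12
(9, 8, 4, 1) → max 9
(8, 4, 1, 14) → max 14
(4, 1, 14, 18) → max 18

15, 15, 12, 12, 9, 14, 18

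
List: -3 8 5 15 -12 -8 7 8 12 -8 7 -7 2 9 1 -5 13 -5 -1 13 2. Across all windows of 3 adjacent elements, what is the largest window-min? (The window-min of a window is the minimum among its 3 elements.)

7

-3 8 5 → min -3
8 5 15 → min 5
5 15 -12 → min -12
15 -12 -8 → min -12
-12 -8 7 → min -12
-8 7 8 → min -8
7 8 12 → min 7
8 12 -8 → min -8
12 -8 7 → min -8
-8 7 -7 → min -8
7 -7 2 → min -7
-7 2 9 → min -7
2 9 1 → min 1
9 1 -5 → min -5
1 -5 13 → min -5
-5 13 -5 → min -5
13 -5 -1 → min -5
-5 -1 13 → min -5
-1 13 2 → min -1
Largest of these is 7.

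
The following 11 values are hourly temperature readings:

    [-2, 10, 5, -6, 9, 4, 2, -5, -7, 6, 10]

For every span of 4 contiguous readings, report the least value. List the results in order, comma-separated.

[-2, 10, 5, -6] → min -6
[10, 5, -6, 9] → min -6
[5, -6, 9, 4] → min -6
[-6, 9, 4, 2] → min -6
[9, 4, 2, -5] → min -5
[4, 2, -5, -7] → min -7
[2, -5, -7, 6] → min -7
[-5, -7, 6, 10] → min -7

-6, -6, -6, -6, -5, -7, -7, -7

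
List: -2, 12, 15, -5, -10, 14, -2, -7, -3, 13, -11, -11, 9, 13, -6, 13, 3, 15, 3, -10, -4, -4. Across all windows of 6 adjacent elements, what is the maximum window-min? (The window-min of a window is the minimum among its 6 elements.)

-6

Each size-6 window and its min:
-2 12 15 -5 -10 14 → min -10
12 15 -5 -10 14 -2 → min -10
15 -5 -10 14 -2 -7 → min -10
-5 -10 14 -2 -7 -3 → min -10
-10 14 -2 -7 -3 13 → min -10
14 -2 -7 -3 13 -11 → min -11
-2 -7 -3 13 -11 -11 → min -11
-7 -3 13 -11 -11 9 → min -11
-3 13 -11 -11 9 13 → min -11
13 -11 -11 9 13 -6 → min -11
-11 -11 9 13 -6 13 → min -11
-11 9 13 -6 13 3 → min -11
9 13 -6 13 3 15 → min -6
13 -6 13 3 15 3 → min -6
-6 13 3 15 3 -10 → min -10
13 3 15 3 -10 -4 → min -10
3 15 3 -10 -4 -4 → min -10
Maximum of these is -6.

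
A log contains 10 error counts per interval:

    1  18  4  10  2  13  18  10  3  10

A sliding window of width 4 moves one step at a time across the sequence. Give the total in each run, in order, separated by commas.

33, 34, 29, 43, 43, 44, 41

1 18 4 10 → sum 33
18 4 10 2 → sum 34
4 10 2 13 → sum 29
10 2 13 18 → sum 43
2 13 18 10 → sum 43
13 18 10 3 → sum 44
18 10 3 10 → sum 41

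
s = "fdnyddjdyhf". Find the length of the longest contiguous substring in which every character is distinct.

[f] len 1
[f, d] len 2
[f, d, n] len 3
[f, d, n, y] len 4
[n, y, d] len 3
[d] len 1
[d, j] len 2
[j, d] len 2
[j, d, y] len 3
[j, d, y, h] len 4
[j, d, y, h, f] len 5
Longest all-distinct length: 5.

5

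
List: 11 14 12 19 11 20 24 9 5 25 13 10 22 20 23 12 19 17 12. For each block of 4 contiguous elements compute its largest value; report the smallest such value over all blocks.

19

11 14 12 19 → max 19
14 12 19 11 → max 19
12 19 11 20 → max 20
19 11 20 24 → max 24
11 20 24 9 → max 24
20 24 9 5 → max 24
24 9 5 25 → max 25
9 5 25 13 → max 25
5 25 13 10 → max 25
25 13 10 22 → max 25
13 10 22 20 → max 22
10 22 20 23 → max 23
22 20 23 12 → max 23
20 23 12 19 → max 23
23 12 19 17 → max 23
12 19 17 12 → max 19
Smallest of these is 19.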